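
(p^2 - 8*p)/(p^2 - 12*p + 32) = p/(p - 4)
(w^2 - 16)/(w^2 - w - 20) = (w - 4)/(w - 5)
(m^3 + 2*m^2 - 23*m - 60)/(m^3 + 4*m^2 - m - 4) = (m^2 - 2*m - 15)/(m^2 - 1)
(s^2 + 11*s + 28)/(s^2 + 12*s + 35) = (s + 4)/(s + 5)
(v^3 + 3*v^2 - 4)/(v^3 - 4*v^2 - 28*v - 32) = (v - 1)/(v - 8)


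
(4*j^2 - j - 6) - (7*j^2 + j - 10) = -3*j^2 - 2*j + 4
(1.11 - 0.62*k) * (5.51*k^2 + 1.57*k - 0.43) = -3.4162*k^3 + 5.1427*k^2 + 2.0093*k - 0.4773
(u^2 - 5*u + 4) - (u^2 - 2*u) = 4 - 3*u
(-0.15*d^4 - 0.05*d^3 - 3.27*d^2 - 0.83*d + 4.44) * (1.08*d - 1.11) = -0.162*d^5 + 0.1125*d^4 - 3.4761*d^3 + 2.7333*d^2 + 5.7165*d - 4.9284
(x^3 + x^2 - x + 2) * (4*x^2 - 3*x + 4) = 4*x^5 + x^4 - 3*x^3 + 15*x^2 - 10*x + 8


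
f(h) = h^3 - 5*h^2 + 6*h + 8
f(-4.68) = -232.10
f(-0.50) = 3.62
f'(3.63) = 9.23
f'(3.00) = 3.00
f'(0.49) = 1.82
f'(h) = 3*h^2 - 10*h + 6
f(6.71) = 125.25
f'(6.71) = 73.97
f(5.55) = 58.24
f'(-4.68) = 118.51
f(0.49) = 9.86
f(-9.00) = -1180.00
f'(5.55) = 42.91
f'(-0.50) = 11.75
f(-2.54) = -55.89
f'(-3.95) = 92.31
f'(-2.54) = 50.75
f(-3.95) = -155.34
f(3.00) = 8.00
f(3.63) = 11.73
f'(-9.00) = 339.00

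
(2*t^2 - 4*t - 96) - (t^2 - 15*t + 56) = t^2 + 11*t - 152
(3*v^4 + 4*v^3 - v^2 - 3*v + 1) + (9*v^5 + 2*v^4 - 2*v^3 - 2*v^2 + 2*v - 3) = 9*v^5 + 5*v^4 + 2*v^3 - 3*v^2 - v - 2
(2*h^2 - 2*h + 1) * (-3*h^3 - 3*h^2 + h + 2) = -6*h^5 + 5*h^3 - h^2 - 3*h + 2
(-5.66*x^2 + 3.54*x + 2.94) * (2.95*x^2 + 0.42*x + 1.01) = -16.697*x^4 + 8.0658*x^3 + 4.4432*x^2 + 4.8102*x + 2.9694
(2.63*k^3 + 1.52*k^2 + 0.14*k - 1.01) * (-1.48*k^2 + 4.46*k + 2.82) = -3.8924*k^5 + 9.4802*k^4 + 13.9886*k^3 + 6.4056*k^2 - 4.1098*k - 2.8482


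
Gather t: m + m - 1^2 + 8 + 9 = 2*m + 16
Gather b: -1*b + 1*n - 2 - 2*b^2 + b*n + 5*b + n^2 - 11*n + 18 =-2*b^2 + b*(n + 4) + n^2 - 10*n + 16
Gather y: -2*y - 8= -2*y - 8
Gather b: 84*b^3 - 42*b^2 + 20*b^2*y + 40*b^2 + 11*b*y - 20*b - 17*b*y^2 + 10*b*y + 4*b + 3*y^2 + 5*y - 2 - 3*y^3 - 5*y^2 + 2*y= 84*b^3 + b^2*(20*y - 2) + b*(-17*y^2 + 21*y - 16) - 3*y^3 - 2*y^2 + 7*y - 2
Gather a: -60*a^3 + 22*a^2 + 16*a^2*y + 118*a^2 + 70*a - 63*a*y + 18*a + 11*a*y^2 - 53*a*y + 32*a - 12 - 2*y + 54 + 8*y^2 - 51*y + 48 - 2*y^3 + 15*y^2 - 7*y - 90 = -60*a^3 + a^2*(16*y + 140) + a*(11*y^2 - 116*y + 120) - 2*y^3 + 23*y^2 - 60*y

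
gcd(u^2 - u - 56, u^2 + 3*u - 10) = 1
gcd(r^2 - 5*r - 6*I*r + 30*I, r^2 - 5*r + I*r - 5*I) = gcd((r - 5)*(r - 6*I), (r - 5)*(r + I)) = r - 5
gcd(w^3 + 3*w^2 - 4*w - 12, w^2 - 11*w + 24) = 1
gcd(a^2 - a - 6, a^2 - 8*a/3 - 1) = a - 3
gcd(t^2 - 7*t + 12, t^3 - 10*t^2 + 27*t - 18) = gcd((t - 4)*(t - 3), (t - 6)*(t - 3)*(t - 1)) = t - 3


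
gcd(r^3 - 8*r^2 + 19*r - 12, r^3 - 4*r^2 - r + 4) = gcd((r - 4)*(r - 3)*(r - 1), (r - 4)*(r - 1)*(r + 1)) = r^2 - 5*r + 4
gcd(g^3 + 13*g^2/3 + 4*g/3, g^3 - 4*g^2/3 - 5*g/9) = g^2 + g/3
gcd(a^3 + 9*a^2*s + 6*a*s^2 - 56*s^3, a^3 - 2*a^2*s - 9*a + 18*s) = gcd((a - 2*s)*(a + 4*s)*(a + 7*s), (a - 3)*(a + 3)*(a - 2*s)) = -a + 2*s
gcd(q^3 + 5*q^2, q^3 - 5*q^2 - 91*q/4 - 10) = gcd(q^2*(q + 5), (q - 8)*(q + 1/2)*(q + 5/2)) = 1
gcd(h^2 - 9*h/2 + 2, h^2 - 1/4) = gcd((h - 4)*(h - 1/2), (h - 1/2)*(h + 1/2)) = h - 1/2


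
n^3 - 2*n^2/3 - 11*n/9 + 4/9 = (n - 4/3)*(n - 1/3)*(n + 1)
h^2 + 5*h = h*(h + 5)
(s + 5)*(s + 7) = s^2 + 12*s + 35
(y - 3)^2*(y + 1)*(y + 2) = y^4 - 3*y^3 - 7*y^2 + 15*y + 18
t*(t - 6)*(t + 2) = t^3 - 4*t^2 - 12*t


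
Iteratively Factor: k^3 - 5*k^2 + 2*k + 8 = (k - 4)*(k^2 - k - 2) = (k - 4)*(k - 2)*(k + 1)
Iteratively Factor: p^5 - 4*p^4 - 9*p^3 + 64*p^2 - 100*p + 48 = (p - 2)*(p^4 - 2*p^3 - 13*p^2 + 38*p - 24) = (p - 2)*(p - 1)*(p^3 - p^2 - 14*p + 24) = (p - 3)*(p - 2)*(p - 1)*(p^2 + 2*p - 8) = (p - 3)*(p - 2)*(p - 1)*(p + 4)*(p - 2)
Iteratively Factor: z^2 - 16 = (z + 4)*(z - 4)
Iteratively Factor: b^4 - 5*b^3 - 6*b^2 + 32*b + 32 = (b - 4)*(b^3 - b^2 - 10*b - 8) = (b - 4)^2*(b^2 + 3*b + 2) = (b - 4)^2*(b + 2)*(b + 1)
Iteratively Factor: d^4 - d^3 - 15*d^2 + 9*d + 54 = (d + 3)*(d^3 - 4*d^2 - 3*d + 18) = (d + 2)*(d + 3)*(d^2 - 6*d + 9) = (d - 3)*(d + 2)*(d + 3)*(d - 3)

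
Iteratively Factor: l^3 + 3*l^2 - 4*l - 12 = (l + 2)*(l^2 + l - 6) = (l + 2)*(l + 3)*(l - 2)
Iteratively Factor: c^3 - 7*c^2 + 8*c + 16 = (c - 4)*(c^2 - 3*c - 4) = (c - 4)^2*(c + 1)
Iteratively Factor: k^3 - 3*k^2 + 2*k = (k - 1)*(k^2 - 2*k) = (k - 2)*(k - 1)*(k)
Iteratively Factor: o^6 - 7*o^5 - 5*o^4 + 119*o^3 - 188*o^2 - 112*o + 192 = (o - 1)*(o^5 - 6*o^4 - 11*o^3 + 108*o^2 - 80*o - 192) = (o - 1)*(o + 1)*(o^4 - 7*o^3 - 4*o^2 + 112*o - 192) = (o - 3)*(o - 1)*(o + 1)*(o^3 - 4*o^2 - 16*o + 64) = (o - 4)*(o - 3)*(o - 1)*(o + 1)*(o^2 - 16) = (o - 4)^2*(o - 3)*(o - 1)*(o + 1)*(o + 4)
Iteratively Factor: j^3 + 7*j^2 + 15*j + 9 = (j + 3)*(j^2 + 4*j + 3) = (j + 1)*(j + 3)*(j + 3)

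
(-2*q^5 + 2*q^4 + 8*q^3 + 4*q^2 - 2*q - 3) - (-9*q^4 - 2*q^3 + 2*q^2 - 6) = -2*q^5 + 11*q^4 + 10*q^3 + 2*q^2 - 2*q + 3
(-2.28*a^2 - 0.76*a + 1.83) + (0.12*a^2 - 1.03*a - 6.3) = -2.16*a^2 - 1.79*a - 4.47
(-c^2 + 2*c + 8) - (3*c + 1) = -c^2 - c + 7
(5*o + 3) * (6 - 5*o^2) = -25*o^3 - 15*o^2 + 30*o + 18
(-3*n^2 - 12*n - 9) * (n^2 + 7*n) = -3*n^4 - 33*n^3 - 93*n^2 - 63*n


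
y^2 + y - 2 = (y - 1)*(y + 2)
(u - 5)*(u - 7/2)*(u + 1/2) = u^3 - 8*u^2 + 53*u/4 + 35/4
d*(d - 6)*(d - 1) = d^3 - 7*d^2 + 6*d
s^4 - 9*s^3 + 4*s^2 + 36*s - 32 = (s - 8)*(s - 2)*(s - 1)*(s + 2)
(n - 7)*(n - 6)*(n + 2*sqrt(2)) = n^3 - 13*n^2 + 2*sqrt(2)*n^2 - 26*sqrt(2)*n + 42*n + 84*sqrt(2)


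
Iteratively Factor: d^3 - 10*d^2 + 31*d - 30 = (d - 5)*(d^2 - 5*d + 6) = (d - 5)*(d - 2)*(d - 3)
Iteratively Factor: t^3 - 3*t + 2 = (t + 2)*(t^2 - 2*t + 1) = (t - 1)*(t + 2)*(t - 1)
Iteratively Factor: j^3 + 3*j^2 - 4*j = (j - 1)*(j^2 + 4*j) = (j - 1)*(j + 4)*(j)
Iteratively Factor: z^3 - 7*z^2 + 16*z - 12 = (z - 3)*(z^2 - 4*z + 4) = (z - 3)*(z - 2)*(z - 2)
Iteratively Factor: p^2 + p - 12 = (p + 4)*(p - 3)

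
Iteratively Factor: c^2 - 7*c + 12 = (c - 3)*(c - 4)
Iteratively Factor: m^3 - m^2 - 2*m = (m - 2)*(m^2 + m) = m*(m - 2)*(m + 1)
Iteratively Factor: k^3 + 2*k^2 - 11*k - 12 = (k + 1)*(k^2 + k - 12) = (k + 1)*(k + 4)*(k - 3)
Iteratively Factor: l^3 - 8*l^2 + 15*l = (l - 3)*(l^2 - 5*l) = l*(l - 3)*(l - 5)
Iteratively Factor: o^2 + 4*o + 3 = (o + 1)*(o + 3)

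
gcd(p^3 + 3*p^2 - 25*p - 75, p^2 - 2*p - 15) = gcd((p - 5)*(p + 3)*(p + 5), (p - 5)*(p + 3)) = p^2 - 2*p - 15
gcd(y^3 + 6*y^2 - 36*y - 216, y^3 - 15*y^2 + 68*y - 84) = y - 6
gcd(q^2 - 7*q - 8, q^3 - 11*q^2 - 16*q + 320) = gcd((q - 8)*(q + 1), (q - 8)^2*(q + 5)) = q - 8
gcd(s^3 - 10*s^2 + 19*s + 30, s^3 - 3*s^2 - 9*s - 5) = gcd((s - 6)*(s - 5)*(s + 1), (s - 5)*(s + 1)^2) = s^2 - 4*s - 5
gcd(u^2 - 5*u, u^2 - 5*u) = u^2 - 5*u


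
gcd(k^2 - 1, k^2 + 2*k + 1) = k + 1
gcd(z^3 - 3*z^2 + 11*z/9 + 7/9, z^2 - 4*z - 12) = 1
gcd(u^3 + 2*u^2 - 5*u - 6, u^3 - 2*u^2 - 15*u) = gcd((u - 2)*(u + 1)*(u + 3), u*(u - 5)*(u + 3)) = u + 3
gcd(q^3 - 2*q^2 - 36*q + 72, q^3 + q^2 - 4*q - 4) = q - 2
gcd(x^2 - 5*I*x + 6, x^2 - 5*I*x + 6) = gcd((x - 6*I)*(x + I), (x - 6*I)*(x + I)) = x^2 - 5*I*x + 6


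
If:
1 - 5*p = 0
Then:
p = 1/5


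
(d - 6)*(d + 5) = d^2 - d - 30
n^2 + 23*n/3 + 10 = (n + 5/3)*(n + 6)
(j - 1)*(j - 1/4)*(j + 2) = j^3 + 3*j^2/4 - 9*j/4 + 1/2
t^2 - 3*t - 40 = (t - 8)*(t + 5)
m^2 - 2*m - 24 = (m - 6)*(m + 4)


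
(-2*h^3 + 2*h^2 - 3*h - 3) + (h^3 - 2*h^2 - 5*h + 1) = -h^3 - 8*h - 2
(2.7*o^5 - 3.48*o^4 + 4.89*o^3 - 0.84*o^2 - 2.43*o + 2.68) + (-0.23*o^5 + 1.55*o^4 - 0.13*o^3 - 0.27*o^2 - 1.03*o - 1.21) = 2.47*o^5 - 1.93*o^4 + 4.76*o^3 - 1.11*o^2 - 3.46*o + 1.47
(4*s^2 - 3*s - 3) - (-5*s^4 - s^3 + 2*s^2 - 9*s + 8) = 5*s^4 + s^3 + 2*s^2 + 6*s - 11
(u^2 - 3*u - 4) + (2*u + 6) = u^2 - u + 2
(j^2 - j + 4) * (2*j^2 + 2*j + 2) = 2*j^4 + 8*j^2 + 6*j + 8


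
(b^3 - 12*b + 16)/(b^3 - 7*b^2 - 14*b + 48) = (b^2 + 2*b - 8)/(b^2 - 5*b - 24)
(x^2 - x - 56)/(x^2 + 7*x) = (x - 8)/x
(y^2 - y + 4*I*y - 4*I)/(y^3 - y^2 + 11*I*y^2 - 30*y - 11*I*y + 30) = (y + 4*I)/(y^2 + 11*I*y - 30)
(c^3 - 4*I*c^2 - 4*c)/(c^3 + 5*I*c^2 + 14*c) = (c - 2*I)/(c + 7*I)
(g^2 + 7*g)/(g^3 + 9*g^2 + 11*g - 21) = g/(g^2 + 2*g - 3)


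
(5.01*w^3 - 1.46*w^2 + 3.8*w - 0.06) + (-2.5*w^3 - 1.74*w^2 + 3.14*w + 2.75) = 2.51*w^3 - 3.2*w^2 + 6.94*w + 2.69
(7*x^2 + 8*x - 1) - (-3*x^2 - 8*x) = 10*x^2 + 16*x - 1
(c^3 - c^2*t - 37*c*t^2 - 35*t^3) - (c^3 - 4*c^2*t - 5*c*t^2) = 3*c^2*t - 32*c*t^2 - 35*t^3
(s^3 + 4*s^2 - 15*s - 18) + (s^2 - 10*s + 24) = s^3 + 5*s^2 - 25*s + 6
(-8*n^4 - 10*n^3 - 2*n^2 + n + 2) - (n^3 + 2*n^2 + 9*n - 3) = -8*n^4 - 11*n^3 - 4*n^2 - 8*n + 5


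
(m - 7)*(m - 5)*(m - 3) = m^3 - 15*m^2 + 71*m - 105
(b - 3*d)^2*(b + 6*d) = b^3 - 27*b*d^2 + 54*d^3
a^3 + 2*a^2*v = a^2*(a + 2*v)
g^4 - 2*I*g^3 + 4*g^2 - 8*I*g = g*(g - 2*I)^2*(g + 2*I)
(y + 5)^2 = y^2 + 10*y + 25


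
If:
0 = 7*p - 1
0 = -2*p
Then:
No Solution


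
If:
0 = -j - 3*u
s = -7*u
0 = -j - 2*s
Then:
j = 0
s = 0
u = 0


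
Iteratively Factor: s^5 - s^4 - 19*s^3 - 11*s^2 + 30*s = (s)*(s^4 - s^3 - 19*s^2 - 11*s + 30) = s*(s + 3)*(s^3 - 4*s^2 - 7*s + 10) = s*(s + 2)*(s + 3)*(s^2 - 6*s + 5) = s*(s - 1)*(s + 2)*(s + 3)*(s - 5)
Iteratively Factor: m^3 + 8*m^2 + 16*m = (m + 4)*(m^2 + 4*m) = m*(m + 4)*(m + 4)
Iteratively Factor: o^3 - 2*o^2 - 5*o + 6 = (o - 1)*(o^2 - o - 6) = (o - 3)*(o - 1)*(o + 2)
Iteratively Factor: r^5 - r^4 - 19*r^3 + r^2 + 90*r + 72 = (r - 3)*(r^4 + 2*r^3 - 13*r^2 - 38*r - 24) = (r - 3)*(r + 3)*(r^3 - r^2 - 10*r - 8) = (r - 4)*(r - 3)*(r + 3)*(r^2 + 3*r + 2) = (r - 4)*(r - 3)*(r + 2)*(r + 3)*(r + 1)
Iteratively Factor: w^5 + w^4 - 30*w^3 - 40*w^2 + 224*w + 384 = (w + 4)*(w^4 - 3*w^3 - 18*w^2 + 32*w + 96) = (w + 3)*(w + 4)*(w^3 - 6*w^2 + 32) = (w - 4)*(w + 3)*(w + 4)*(w^2 - 2*w - 8) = (w - 4)*(w + 2)*(w + 3)*(w + 4)*(w - 4)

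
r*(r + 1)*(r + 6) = r^3 + 7*r^2 + 6*r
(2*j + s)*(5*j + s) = 10*j^2 + 7*j*s + s^2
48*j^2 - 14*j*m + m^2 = (-8*j + m)*(-6*j + m)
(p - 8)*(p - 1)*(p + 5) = p^3 - 4*p^2 - 37*p + 40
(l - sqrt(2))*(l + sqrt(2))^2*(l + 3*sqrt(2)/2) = l^4 + 5*sqrt(2)*l^3/2 + l^2 - 5*sqrt(2)*l - 6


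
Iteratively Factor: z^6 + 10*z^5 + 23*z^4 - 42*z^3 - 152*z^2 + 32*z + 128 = (z - 1)*(z^5 + 11*z^4 + 34*z^3 - 8*z^2 - 160*z - 128) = (z - 1)*(z + 4)*(z^4 + 7*z^3 + 6*z^2 - 32*z - 32) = (z - 1)*(z + 1)*(z + 4)*(z^3 + 6*z^2 - 32) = (z - 1)*(z + 1)*(z + 4)^2*(z^2 + 2*z - 8) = (z - 1)*(z + 1)*(z + 4)^3*(z - 2)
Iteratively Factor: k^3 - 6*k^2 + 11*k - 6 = (k - 1)*(k^2 - 5*k + 6) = (k - 2)*(k - 1)*(k - 3)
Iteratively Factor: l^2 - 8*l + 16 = (l - 4)*(l - 4)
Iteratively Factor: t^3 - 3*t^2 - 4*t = (t)*(t^2 - 3*t - 4) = t*(t + 1)*(t - 4)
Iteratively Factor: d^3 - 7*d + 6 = (d - 1)*(d^2 + d - 6) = (d - 2)*(d - 1)*(d + 3)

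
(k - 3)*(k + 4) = k^2 + k - 12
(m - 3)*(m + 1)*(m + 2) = m^3 - 7*m - 6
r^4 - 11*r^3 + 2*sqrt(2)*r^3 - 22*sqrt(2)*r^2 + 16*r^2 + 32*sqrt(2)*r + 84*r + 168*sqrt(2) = (r - 7)*(r - 6)*(r + 2)*(r + 2*sqrt(2))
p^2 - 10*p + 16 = (p - 8)*(p - 2)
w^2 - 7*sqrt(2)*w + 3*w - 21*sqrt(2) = (w + 3)*(w - 7*sqrt(2))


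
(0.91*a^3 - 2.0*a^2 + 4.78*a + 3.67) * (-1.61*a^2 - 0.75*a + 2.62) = -1.4651*a^5 + 2.5375*a^4 - 3.8116*a^3 - 14.7337*a^2 + 9.7711*a + 9.6154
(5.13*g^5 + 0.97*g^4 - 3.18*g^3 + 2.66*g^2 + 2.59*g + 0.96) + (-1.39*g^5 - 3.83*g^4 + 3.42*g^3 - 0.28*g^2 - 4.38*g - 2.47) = 3.74*g^5 - 2.86*g^4 + 0.24*g^3 + 2.38*g^2 - 1.79*g - 1.51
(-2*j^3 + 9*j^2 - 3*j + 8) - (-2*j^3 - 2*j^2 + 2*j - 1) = 11*j^2 - 5*j + 9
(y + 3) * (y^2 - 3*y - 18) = y^3 - 27*y - 54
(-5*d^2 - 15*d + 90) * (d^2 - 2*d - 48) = -5*d^4 - 5*d^3 + 360*d^2 + 540*d - 4320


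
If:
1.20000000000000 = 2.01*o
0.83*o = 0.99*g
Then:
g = 0.50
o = 0.60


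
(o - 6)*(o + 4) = o^2 - 2*o - 24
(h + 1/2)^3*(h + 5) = h^4 + 13*h^3/2 + 33*h^2/4 + 31*h/8 + 5/8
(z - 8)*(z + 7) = z^2 - z - 56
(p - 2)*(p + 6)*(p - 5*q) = p^3 - 5*p^2*q + 4*p^2 - 20*p*q - 12*p + 60*q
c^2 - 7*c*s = c*(c - 7*s)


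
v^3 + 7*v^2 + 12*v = v*(v + 3)*(v + 4)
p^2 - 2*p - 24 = (p - 6)*(p + 4)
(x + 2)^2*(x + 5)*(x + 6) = x^4 + 15*x^3 + 78*x^2 + 164*x + 120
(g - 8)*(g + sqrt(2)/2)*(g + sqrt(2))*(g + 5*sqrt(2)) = g^4 - 8*g^3 + 13*sqrt(2)*g^3/2 - 52*sqrt(2)*g^2 + 16*g^2 - 128*g + 5*sqrt(2)*g - 40*sqrt(2)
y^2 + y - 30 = (y - 5)*(y + 6)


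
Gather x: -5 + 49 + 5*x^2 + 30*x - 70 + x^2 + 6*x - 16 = 6*x^2 + 36*x - 42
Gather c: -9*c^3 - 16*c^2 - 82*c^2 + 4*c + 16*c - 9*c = -9*c^3 - 98*c^2 + 11*c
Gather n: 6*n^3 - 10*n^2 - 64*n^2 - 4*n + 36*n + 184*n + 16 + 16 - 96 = 6*n^3 - 74*n^2 + 216*n - 64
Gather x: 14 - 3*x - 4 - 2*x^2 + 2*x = -2*x^2 - x + 10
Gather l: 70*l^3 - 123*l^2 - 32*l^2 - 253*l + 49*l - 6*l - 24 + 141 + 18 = 70*l^3 - 155*l^2 - 210*l + 135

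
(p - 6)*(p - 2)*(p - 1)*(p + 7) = p^4 - 2*p^3 - 43*p^2 + 128*p - 84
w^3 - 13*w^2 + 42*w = w*(w - 7)*(w - 6)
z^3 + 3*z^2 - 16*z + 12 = (z - 2)*(z - 1)*(z + 6)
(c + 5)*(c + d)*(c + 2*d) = c^3 + 3*c^2*d + 5*c^2 + 2*c*d^2 + 15*c*d + 10*d^2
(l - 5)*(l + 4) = l^2 - l - 20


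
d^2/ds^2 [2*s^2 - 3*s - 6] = 4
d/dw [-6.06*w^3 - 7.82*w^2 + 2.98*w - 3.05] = -18.18*w^2 - 15.64*w + 2.98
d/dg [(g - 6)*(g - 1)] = 2*g - 7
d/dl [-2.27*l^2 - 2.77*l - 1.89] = -4.54*l - 2.77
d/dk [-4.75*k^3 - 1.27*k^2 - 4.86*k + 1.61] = -14.25*k^2 - 2.54*k - 4.86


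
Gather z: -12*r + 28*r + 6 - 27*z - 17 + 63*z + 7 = 16*r + 36*z - 4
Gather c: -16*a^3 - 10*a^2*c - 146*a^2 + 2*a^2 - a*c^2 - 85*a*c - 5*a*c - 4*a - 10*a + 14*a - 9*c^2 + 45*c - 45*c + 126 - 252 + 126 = -16*a^3 - 144*a^2 + c^2*(-a - 9) + c*(-10*a^2 - 90*a)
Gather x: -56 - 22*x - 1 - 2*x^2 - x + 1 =-2*x^2 - 23*x - 56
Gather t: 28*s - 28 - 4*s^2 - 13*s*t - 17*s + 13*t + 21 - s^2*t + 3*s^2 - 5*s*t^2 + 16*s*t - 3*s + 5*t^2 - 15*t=-s^2 + 8*s + t^2*(5 - 5*s) + t*(-s^2 + 3*s - 2) - 7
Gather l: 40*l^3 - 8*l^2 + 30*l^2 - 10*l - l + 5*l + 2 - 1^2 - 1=40*l^3 + 22*l^2 - 6*l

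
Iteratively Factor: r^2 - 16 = (r + 4)*(r - 4)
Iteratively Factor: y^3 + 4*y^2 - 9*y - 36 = (y - 3)*(y^2 + 7*y + 12) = (y - 3)*(y + 4)*(y + 3)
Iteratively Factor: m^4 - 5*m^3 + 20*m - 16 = (m + 2)*(m^3 - 7*m^2 + 14*m - 8) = (m - 4)*(m + 2)*(m^2 - 3*m + 2) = (m - 4)*(m - 2)*(m + 2)*(m - 1)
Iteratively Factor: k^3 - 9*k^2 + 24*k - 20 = (k - 2)*(k^2 - 7*k + 10) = (k - 5)*(k - 2)*(k - 2)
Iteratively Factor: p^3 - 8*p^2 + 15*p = (p)*(p^2 - 8*p + 15) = p*(p - 5)*(p - 3)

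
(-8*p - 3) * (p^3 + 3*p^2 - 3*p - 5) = -8*p^4 - 27*p^3 + 15*p^2 + 49*p + 15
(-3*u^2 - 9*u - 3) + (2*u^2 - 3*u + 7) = -u^2 - 12*u + 4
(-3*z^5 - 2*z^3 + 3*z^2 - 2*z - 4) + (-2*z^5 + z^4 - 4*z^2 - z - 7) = -5*z^5 + z^4 - 2*z^3 - z^2 - 3*z - 11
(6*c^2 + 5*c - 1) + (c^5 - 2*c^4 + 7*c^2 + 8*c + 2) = c^5 - 2*c^4 + 13*c^2 + 13*c + 1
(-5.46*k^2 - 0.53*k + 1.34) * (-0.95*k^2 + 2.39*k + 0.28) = 5.187*k^4 - 12.5459*k^3 - 4.0685*k^2 + 3.0542*k + 0.3752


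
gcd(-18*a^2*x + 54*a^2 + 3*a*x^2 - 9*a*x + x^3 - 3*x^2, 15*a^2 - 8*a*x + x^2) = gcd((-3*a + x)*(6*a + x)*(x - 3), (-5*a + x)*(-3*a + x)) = -3*a + x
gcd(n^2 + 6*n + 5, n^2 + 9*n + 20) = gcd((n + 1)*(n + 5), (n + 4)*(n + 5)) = n + 5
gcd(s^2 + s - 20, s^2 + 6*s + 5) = s + 5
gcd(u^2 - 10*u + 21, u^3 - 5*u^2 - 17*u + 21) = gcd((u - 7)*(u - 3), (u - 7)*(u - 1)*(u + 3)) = u - 7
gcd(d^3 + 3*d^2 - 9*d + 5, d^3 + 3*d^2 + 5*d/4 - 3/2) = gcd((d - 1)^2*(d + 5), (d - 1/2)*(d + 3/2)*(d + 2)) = 1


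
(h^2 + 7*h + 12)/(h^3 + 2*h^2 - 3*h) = (h + 4)/(h*(h - 1))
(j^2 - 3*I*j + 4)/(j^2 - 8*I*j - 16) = (j + I)/(j - 4*I)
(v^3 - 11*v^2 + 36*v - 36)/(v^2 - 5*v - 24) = (-v^3 + 11*v^2 - 36*v + 36)/(-v^2 + 5*v + 24)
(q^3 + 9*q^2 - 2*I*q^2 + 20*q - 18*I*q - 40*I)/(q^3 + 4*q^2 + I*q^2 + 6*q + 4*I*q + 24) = (q + 5)/(q + 3*I)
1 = 1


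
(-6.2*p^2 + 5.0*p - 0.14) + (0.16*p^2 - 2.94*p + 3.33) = -6.04*p^2 + 2.06*p + 3.19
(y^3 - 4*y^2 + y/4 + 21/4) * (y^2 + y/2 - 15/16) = y^5 - 7*y^4/2 - 43*y^3/16 + 73*y^2/8 + 153*y/64 - 315/64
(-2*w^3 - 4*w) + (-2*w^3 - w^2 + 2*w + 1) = -4*w^3 - w^2 - 2*w + 1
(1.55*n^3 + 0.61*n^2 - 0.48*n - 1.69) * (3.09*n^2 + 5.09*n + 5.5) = 4.7895*n^5 + 9.7744*n^4 + 10.1467*n^3 - 4.3103*n^2 - 11.2421*n - 9.295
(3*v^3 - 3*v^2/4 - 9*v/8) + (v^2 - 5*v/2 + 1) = 3*v^3 + v^2/4 - 29*v/8 + 1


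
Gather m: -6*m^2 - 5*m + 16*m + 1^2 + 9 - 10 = -6*m^2 + 11*m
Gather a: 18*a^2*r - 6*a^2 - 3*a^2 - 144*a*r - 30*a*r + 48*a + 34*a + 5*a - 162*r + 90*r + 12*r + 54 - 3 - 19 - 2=a^2*(18*r - 9) + a*(87 - 174*r) - 60*r + 30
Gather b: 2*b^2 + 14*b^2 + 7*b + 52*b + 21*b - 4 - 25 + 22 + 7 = 16*b^2 + 80*b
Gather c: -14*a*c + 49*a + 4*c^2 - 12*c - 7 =49*a + 4*c^2 + c*(-14*a - 12) - 7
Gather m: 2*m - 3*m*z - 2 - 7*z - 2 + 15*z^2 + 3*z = m*(2 - 3*z) + 15*z^2 - 4*z - 4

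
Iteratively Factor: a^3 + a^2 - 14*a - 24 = (a - 4)*(a^2 + 5*a + 6) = (a - 4)*(a + 3)*(a + 2)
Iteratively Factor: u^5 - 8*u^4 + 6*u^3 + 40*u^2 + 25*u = (u - 5)*(u^4 - 3*u^3 - 9*u^2 - 5*u) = (u - 5)*(u + 1)*(u^3 - 4*u^2 - 5*u) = (u - 5)*(u + 1)^2*(u^2 - 5*u) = u*(u - 5)*(u + 1)^2*(u - 5)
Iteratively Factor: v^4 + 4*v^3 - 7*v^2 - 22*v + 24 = (v - 1)*(v^3 + 5*v^2 - 2*v - 24) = (v - 1)*(v + 3)*(v^2 + 2*v - 8) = (v - 1)*(v + 3)*(v + 4)*(v - 2)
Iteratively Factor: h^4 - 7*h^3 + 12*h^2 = (h - 3)*(h^3 - 4*h^2) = (h - 4)*(h - 3)*(h^2) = h*(h - 4)*(h - 3)*(h)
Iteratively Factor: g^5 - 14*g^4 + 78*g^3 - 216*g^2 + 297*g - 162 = (g - 3)*(g^4 - 11*g^3 + 45*g^2 - 81*g + 54) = (g - 3)*(g - 2)*(g^3 - 9*g^2 + 27*g - 27) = (g - 3)^2*(g - 2)*(g^2 - 6*g + 9) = (g - 3)^3*(g - 2)*(g - 3)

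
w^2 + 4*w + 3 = (w + 1)*(w + 3)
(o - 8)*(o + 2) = o^2 - 6*o - 16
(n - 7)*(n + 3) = n^2 - 4*n - 21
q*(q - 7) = q^2 - 7*q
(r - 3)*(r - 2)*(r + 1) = r^3 - 4*r^2 + r + 6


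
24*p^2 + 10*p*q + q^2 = (4*p + q)*(6*p + q)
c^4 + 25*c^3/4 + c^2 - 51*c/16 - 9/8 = (c - 3/4)*(c + 1/2)^2*(c + 6)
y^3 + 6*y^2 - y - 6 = (y - 1)*(y + 1)*(y + 6)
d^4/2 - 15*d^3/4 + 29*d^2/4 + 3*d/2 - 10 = (d/2 + 1/2)*(d - 4)*(d - 5/2)*(d - 2)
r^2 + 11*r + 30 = (r + 5)*(r + 6)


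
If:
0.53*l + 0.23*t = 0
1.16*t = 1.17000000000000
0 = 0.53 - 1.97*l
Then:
No Solution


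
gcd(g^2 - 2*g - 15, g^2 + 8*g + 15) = g + 3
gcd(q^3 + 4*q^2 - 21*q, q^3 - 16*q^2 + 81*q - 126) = q - 3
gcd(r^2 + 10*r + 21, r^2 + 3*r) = r + 3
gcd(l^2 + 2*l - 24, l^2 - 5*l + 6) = 1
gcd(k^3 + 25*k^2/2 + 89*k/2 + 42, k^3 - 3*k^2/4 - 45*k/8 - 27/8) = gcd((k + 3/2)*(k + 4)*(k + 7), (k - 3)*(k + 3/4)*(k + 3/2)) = k + 3/2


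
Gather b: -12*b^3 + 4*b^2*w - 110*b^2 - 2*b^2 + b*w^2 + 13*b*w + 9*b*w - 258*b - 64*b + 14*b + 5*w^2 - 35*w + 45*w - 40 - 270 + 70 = -12*b^3 + b^2*(4*w - 112) + b*(w^2 + 22*w - 308) + 5*w^2 + 10*w - 240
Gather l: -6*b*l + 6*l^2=-6*b*l + 6*l^2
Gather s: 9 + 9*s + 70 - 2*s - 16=7*s + 63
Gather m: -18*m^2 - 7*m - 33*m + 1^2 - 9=-18*m^2 - 40*m - 8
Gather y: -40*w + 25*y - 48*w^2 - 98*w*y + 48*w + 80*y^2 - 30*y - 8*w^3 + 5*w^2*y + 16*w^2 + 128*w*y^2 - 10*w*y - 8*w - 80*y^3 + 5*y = -8*w^3 - 32*w^2 - 80*y^3 + y^2*(128*w + 80) + y*(5*w^2 - 108*w)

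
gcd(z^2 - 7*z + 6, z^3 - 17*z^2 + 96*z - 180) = z - 6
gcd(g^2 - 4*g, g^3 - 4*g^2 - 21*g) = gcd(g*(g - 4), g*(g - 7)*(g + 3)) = g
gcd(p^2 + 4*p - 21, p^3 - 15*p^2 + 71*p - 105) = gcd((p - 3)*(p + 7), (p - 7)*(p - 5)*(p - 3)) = p - 3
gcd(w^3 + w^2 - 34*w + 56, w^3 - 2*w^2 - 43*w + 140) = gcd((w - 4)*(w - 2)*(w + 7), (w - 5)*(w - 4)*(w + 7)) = w^2 + 3*w - 28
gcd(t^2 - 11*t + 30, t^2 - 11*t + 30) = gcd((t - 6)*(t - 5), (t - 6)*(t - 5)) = t^2 - 11*t + 30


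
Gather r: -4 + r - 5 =r - 9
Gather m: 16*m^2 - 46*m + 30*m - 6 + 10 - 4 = 16*m^2 - 16*m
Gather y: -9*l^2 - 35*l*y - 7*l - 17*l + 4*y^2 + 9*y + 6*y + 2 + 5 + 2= -9*l^2 - 24*l + 4*y^2 + y*(15 - 35*l) + 9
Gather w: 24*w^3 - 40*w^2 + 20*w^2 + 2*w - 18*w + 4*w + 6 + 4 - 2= 24*w^3 - 20*w^2 - 12*w + 8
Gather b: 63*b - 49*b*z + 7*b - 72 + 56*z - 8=b*(70 - 49*z) + 56*z - 80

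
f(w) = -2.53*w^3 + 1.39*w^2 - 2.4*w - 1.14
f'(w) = -7.59*w^2 + 2.78*w - 2.4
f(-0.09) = -0.91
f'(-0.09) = -2.71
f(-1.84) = 23.74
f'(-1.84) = -33.21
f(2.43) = -35.07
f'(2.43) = -40.46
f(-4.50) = 268.35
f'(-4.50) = -168.61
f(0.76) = -3.27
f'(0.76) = -4.67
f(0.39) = -2.01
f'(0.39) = -2.47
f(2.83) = -54.14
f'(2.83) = -55.32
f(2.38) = -33.09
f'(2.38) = -38.78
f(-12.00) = 4599.66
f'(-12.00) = -1128.72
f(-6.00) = 609.78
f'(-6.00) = -292.32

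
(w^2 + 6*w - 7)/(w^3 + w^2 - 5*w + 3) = (w + 7)/(w^2 + 2*w - 3)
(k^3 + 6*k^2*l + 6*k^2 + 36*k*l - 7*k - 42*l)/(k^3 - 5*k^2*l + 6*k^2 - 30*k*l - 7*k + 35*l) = (k + 6*l)/(k - 5*l)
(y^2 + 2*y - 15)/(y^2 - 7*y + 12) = (y + 5)/(y - 4)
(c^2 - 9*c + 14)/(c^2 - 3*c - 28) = (c - 2)/(c + 4)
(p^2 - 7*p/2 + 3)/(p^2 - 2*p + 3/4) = 2*(p - 2)/(2*p - 1)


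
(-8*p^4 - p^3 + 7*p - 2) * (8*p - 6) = -64*p^5 + 40*p^4 + 6*p^3 + 56*p^2 - 58*p + 12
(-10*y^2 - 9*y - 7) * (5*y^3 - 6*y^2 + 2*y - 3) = -50*y^5 + 15*y^4 - y^3 + 54*y^2 + 13*y + 21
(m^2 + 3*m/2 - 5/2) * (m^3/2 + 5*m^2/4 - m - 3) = m^5/2 + 2*m^4 - 3*m^3/8 - 61*m^2/8 - 2*m + 15/2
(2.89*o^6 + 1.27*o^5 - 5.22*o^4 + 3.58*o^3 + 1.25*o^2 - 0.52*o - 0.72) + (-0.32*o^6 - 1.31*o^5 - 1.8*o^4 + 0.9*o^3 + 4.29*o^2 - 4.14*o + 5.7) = 2.57*o^6 - 0.04*o^5 - 7.02*o^4 + 4.48*o^3 + 5.54*o^2 - 4.66*o + 4.98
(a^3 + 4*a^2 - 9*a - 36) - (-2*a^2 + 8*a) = a^3 + 6*a^2 - 17*a - 36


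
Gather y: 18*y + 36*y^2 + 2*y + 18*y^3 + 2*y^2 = 18*y^3 + 38*y^2 + 20*y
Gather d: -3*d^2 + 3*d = -3*d^2 + 3*d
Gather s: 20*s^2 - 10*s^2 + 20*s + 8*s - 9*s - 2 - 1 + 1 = 10*s^2 + 19*s - 2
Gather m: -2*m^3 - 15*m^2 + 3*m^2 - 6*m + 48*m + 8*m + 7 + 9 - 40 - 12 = -2*m^3 - 12*m^2 + 50*m - 36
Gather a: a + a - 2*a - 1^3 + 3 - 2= 0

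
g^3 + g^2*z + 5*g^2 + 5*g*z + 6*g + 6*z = (g + 2)*(g + 3)*(g + z)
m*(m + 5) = m^2 + 5*m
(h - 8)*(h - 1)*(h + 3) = h^3 - 6*h^2 - 19*h + 24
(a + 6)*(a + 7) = a^2 + 13*a + 42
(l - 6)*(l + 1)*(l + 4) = l^3 - l^2 - 26*l - 24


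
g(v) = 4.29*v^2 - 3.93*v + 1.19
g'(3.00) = 21.81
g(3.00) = 28.01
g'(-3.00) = -29.67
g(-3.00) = 51.59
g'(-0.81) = -10.88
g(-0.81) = 7.19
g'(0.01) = -3.84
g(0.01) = 1.15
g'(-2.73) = -27.35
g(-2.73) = 43.89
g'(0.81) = 3.02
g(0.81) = 0.82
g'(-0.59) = -8.99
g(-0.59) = 5.00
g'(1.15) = 5.94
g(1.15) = 2.34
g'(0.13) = -2.81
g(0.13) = 0.75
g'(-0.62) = -9.25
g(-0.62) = 5.28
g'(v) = 8.58*v - 3.93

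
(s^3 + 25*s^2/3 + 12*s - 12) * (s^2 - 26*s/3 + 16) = s^5 - s^4/3 - 398*s^3/9 + 52*s^2/3 + 296*s - 192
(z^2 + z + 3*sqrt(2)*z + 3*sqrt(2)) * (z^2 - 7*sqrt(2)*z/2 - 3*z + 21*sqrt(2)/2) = z^4 - 2*z^3 - sqrt(2)*z^3/2 - 24*z^2 + sqrt(2)*z^2 + 3*sqrt(2)*z/2 + 42*z + 63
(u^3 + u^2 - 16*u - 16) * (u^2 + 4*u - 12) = u^5 + 5*u^4 - 24*u^3 - 92*u^2 + 128*u + 192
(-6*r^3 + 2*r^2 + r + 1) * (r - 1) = -6*r^4 + 8*r^3 - r^2 - 1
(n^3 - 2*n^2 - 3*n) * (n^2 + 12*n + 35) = n^5 + 10*n^4 + 8*n^3 - 106*n^2 - 105*n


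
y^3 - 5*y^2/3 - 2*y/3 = y*(y - 2)*(y + 1/3)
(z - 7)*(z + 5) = z^2 - 2*z - 35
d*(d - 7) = d^2 - 7*d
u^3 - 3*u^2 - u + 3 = (u - 3)*(u - 1)*(u + 1)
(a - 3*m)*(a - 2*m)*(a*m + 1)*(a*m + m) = a^4*m^2 - 5*a^3*m^3 + a^3*m^2 + a^3*m + 6*a^2*m^4 - 5*a^2*m^3 - 5*a^2*m^2 + a^2*m + 6*a*m^4 + 6*a*m^3 - 5*a*m^2 + 6*m^3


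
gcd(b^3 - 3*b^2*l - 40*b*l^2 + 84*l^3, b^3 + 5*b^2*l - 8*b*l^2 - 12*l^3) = b^2 + 4*b*l - 12*l^2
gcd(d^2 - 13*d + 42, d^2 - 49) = d - 7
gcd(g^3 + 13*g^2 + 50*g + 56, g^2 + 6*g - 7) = g + 7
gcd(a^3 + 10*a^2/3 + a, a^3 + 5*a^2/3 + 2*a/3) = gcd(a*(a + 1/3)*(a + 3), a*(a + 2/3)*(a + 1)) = a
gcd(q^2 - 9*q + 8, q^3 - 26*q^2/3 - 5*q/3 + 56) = q - 8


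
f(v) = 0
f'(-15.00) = 0.00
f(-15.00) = 0.00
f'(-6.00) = 0.00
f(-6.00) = 0.00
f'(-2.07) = 0.00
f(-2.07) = 0.00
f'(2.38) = 0.00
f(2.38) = 0.00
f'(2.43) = 0.00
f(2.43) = 0.00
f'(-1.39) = 0.00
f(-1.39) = 0.00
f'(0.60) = 0.00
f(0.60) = 0.00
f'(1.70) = 0.00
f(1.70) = 0.00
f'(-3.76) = 0.00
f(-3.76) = 0.00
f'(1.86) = 0.00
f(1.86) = 0.00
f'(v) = 0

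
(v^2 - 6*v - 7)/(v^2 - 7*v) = (v + 1)/v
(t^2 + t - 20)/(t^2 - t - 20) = (-t^2 - t + 20)/(-t^2 + t + 20)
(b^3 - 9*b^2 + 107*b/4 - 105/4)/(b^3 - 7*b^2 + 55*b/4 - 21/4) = (2*b - 5)/(2*b - 1)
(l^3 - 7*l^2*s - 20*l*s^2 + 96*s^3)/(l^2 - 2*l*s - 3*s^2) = (l^2 - 4*l*s - 32*s^2)/(l + s)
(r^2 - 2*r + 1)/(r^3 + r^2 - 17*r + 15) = (r - 1)/(r^2 + 2*r - 15)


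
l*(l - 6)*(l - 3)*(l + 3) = l^4 - 6*l^3 - 9*l^2 + 54*l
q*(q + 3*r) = q^2 + 3*q*r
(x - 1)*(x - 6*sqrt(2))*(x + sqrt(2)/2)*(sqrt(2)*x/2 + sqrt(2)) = sqrt(2)*x^4/2 - 11*x^3/2 + sqrt(2)*x^3/2 - 4*sqrt(2)*x^2 - 11*x^2/2 - 3*sqrt(2)*x + 11*x + 6*sqrt(2)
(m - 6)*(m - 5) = m^2 - 11*m + 30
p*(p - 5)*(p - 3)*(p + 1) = p^4 - 7*p^3 + 7*p^2 + 15*p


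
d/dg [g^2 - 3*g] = 2*g - 3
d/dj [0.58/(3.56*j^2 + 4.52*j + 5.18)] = (-4.1296*j - 2.6216)/(3.56*j^2 + 4.52*j + 5.18)^2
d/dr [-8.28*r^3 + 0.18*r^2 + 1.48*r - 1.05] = -24.84*r^2 + 0.36*r + 1.48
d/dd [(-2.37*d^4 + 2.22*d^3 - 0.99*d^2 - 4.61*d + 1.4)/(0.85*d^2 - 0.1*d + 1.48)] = (-4.029*d^5 + 2.598*d^4 - 14.4744*d^3 + 13.8743*d^2 - 5.3104*d - 6.6828)/(0.7225*d^4 - 0.17*d^3 + 2.526*d^2 - 0.296*d + 2.1904)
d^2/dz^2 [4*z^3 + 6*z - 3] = 24*z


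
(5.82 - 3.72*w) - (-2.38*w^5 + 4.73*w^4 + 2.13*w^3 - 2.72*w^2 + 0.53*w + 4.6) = 2.38*w^5 - 4.73*w^4 - 2.13*w^3 + 2.72*w^2 - 4.25*w + 1.22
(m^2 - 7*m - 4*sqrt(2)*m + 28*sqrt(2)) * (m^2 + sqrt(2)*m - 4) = m^4 - 7*m^3 - 3*sqrt(2)*m^3 - 12*m^2 + 21*sqrt(2)*m^2 + 16*sqrt(2)*m + 84*m - 112*sqrt(2)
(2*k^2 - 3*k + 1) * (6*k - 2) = 12*k^3 - 22*k^2 + 12*k - 2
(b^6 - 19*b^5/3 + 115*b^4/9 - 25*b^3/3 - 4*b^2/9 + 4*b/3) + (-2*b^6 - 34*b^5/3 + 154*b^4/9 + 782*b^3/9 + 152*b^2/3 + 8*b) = -b^6 - 53*b^5/3 + 269*b^4/9 + 707*b^3/9 + 452*b^2/9 + 28*b/3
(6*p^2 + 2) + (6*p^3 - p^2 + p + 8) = 6*p^3 + 5*p^2 + p + 10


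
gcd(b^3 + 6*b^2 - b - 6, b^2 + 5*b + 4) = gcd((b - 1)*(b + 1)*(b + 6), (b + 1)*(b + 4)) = b + 1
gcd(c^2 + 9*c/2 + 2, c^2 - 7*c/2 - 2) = c + 1/2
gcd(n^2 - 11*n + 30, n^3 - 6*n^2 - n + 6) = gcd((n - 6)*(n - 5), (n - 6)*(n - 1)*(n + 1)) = n - 6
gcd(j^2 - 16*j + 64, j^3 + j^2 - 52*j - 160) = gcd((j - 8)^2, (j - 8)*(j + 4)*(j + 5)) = j - 8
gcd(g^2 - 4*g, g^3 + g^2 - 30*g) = g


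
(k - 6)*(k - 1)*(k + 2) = k^3 - 5*k^2 - 8*k + 12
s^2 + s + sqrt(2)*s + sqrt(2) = (s + 1)*(s + sqrt(2))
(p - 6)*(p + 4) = p^2 - 2*p - 24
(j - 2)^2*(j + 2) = j^3 - 2*j^2 - 4*j + 8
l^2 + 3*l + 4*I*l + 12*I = (l + 3)*(l + 4*I)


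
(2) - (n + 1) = 1 - n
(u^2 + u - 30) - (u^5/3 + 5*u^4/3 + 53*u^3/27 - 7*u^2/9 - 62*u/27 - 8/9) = -u^5/3 - 5*u^4/3 - 53*u^3/27 + 16*u^2/9 + 89*u/27 - 262/9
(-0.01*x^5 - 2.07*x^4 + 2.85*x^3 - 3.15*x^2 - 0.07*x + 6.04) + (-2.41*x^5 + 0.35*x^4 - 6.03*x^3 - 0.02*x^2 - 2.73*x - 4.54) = -2.42*x^5 - 1.72*x^4 - 3.18*x^3 - 3.17*x^2 - 2.8*x + 1.5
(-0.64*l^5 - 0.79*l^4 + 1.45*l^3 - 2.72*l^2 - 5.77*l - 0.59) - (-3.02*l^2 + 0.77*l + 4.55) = -0.64*l^5 - 0.79*l^4 + 1.45*l^3 + 0.3*l^2 - 6.54*l - 5.14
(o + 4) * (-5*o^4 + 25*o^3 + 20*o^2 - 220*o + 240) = -5*o^5 + 5*o^4 + 120*o^3 - 140*o^2 - 640*o + 960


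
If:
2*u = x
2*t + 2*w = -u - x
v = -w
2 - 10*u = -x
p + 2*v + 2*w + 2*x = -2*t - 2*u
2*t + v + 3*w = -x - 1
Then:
No Solution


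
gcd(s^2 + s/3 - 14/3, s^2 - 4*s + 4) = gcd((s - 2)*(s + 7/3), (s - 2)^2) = s - 2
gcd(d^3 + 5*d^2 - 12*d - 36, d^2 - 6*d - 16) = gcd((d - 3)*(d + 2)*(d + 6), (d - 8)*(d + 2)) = d + 2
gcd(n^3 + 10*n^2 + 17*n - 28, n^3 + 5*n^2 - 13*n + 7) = n^2 + 6*n - 7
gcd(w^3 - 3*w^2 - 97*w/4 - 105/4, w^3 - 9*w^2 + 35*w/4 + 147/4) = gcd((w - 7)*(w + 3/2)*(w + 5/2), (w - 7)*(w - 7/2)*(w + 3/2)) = w^2 - 11*w/2 - 21/2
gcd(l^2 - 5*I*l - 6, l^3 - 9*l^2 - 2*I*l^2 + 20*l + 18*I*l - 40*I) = l - 2*I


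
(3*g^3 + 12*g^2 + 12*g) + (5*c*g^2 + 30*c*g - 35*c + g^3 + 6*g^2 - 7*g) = 5*c*g^2 + 30*c*g - 35*c + 4*g^3 + 18*g^2 + 5*g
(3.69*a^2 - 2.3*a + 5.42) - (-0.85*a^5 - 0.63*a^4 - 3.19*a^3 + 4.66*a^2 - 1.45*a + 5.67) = 0.85*a^5 + 0.63*a^4 + 3.19*a^3 - 0.97*a^2 - 0.85*a - 0.25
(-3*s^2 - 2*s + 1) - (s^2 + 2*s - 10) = -4*s^2 - 4*s + 11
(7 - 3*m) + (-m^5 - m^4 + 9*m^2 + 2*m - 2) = -m^5 - m^4 + 9*m^2 - m + 5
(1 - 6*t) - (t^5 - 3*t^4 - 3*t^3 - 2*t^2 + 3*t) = -t^5 + 3*t^4 + 3*t^3 + 2*t^2 - 9*t + 1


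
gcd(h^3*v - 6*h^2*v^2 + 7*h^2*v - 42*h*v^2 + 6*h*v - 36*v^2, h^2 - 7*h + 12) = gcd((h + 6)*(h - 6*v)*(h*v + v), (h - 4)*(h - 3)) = 1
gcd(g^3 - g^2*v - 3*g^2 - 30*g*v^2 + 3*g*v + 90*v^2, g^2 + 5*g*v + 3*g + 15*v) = g + 5*v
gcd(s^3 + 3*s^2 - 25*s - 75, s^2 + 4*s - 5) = s + 5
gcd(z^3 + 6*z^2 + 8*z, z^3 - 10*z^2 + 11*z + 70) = z + 2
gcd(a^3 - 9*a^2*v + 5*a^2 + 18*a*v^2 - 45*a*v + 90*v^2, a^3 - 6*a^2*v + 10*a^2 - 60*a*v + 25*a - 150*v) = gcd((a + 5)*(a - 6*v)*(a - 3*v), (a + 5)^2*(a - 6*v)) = -a^2 + 6*a*v - 5*a + 30*v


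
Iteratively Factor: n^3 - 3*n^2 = (n - 3)*(n^2) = n*(n - 3)*(n)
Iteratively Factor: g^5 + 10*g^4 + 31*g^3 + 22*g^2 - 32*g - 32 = (g + 4)*(g^4 + 6*g^3 + 7*g^2 - 6*g - 8) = (g + 4)^2*(g^3 + 2*g^2 - g - 2) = (g - 1)*(g + 4)^2*(g^2 + 3*g + 2) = (g - 1)*(g + 1)*(g + 4)^2*(g + 2)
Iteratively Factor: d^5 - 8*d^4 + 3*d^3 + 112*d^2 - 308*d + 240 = (d - 2)*(d^4 - 6*d^3 - 9*d^2 + 94*d - 120) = (d - 2)^2*(d^3 - 4*d^2 - 17*d + 60) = (d - 5)*(d - 2)^2*(d^2 + d - 12) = (d - 5)*(d - 2)^2*(d + 4)*(d - 3)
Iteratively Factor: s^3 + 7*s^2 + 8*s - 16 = (s + 4)*(s^2 + 3*s - 4) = (s - 1)*(s + 4)*(s + 4)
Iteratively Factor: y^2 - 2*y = (y - 2)*(y)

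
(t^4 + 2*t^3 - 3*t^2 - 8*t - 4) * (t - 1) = t^5 + t^4 - 5*t^3 - 5*t^2 + 4*t + 4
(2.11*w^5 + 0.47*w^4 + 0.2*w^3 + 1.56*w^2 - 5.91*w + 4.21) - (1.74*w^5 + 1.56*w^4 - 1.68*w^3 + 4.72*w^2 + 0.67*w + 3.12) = 0.37*w^5 - 1.09*w^4 + 1.88*w^3 - 3.16*w^2 - 6.58*w + 1.09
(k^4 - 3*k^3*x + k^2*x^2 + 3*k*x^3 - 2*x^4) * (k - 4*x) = k^5 - 7*k^4*x + 13*k^3*x^2 - k^2*x^3 - 14*k*x^4 + 8*x^5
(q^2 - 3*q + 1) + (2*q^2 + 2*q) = 3*q^2 - q + 1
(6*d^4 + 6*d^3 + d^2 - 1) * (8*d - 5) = 48*d^5 + 18*d^4 - 22*d^3 - 5*d^2 - 8*d + 5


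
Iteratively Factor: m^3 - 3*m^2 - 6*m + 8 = (m - 4)*(m^2 + m - 2) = (m - 4)*(m + 2)*(m - 1)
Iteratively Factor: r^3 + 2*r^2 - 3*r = (r - 1)*(r^2 + 3*r) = r*(r - 1)*(r + 3)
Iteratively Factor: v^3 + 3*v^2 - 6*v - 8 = (v + 4)*(v^2 - v - 2) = (v + 1)*(v + 4)*(v - 2)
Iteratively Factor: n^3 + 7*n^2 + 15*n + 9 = (n + 3)*(n^2 + 4*n + 3) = (n + 3)^2*(n + 1)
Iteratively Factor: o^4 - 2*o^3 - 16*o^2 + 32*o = (o + 4)*(o^3 - 6*o^2 + 8*o) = (o - 2)*(o + 4)*(o^2 - 4*o) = (o - 4)*(o - 2)*(o + 4)*(o)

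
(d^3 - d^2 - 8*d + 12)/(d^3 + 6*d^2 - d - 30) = (d - 2)/(d + 5)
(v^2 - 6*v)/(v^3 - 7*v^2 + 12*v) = (v - 6)/(v^2 - 7*v + 12)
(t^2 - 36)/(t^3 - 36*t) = 1/t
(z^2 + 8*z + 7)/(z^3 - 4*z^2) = (z^2 + 8*z + 7)/(z^2*(z - 4))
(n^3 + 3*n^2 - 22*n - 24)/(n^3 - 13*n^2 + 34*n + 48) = (n^2 + 2*n - 24)/(n^2 - 14*n + 48)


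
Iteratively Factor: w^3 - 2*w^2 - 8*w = (w + 2)*(w^2 - 4*w) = (w - 4)*(w + 2)*(w)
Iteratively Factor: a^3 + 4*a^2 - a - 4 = (a - 1)*(a^2 + 5*a + 4) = (a - 1)*(a + 4)*(a + 1)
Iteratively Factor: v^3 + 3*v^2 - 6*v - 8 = (v - 2)*(v^2 + 5*v + 4) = (v - 2)*(v + 4)*(v + 1)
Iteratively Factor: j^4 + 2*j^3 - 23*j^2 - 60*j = (j + 3)*(j^3 - j^2 - 20*j) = j*(j + 3)*(j^2 - j - 20) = j*(j - 5)*(j + 3)*(j + 4)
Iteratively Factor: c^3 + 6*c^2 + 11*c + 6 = (c + 3)*(c^2 + 3*c + 2) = (c + 2)*(c + 3)*(c + 1)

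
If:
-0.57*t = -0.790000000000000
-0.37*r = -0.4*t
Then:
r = 1.50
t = 1.39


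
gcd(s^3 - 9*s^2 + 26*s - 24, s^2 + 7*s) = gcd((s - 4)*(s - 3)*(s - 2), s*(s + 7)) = 1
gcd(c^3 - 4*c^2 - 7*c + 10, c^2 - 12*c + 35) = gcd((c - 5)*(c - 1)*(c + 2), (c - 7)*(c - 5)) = c - 5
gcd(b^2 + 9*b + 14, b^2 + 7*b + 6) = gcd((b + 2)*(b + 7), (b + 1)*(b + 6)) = 1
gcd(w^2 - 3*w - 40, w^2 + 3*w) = 1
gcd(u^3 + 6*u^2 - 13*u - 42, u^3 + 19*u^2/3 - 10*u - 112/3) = u^2 + 9*u + 14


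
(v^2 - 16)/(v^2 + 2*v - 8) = (v - 4)/(v - 2)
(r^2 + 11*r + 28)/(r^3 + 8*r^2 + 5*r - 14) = (r + 4)/(r^2 + r - 2)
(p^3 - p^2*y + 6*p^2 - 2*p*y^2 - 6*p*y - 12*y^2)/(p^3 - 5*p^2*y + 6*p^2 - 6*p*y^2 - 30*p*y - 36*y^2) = (-p + 2*y)/(-p + 6*y)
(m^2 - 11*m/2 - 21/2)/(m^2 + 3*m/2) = (m - 7)/m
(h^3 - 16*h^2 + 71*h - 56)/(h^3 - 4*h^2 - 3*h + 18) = (h^3 - 16*h^2 + 71*h - 56)/(h^3 - 4*h^2 - 3*h + 18)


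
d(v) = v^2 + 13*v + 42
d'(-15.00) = -17.00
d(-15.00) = 72.00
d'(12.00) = 37.00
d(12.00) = 342.00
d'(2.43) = 17.86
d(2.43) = 79.49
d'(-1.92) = 9.16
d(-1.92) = 20.73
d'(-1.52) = 9.96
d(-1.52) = 24.55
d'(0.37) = 13.74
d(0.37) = 46.95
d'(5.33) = 23.66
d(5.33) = 139.70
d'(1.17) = 15.34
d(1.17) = 58.58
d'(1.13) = 15.26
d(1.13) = 57.97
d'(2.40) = 17.80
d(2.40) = 78.96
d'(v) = 2*v + 13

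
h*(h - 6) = h^2 - 6*h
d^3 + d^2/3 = d^2*(d + 1/3)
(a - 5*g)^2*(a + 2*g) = a^3 - 8*a^2*g + 5*a*g^2 + 50*g^3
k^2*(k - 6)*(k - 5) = k^4 - 11*k^3 + 30*k^2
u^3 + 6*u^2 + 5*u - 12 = (u - 1)*(u + 3)*(u + 4)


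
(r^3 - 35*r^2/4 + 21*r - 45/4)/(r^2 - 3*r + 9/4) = (4*r^3 - 35*r^2 + 84*r - 45)/(4*r^2 - 12*r + 9)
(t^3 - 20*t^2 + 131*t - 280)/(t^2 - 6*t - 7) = (t^2 - 13*t + 40)/(t + 1)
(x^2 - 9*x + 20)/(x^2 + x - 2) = (x^2 - 9*x + 20)/(x^2 + x - 2)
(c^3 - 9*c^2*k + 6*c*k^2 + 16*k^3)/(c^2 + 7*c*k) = (c^3 - 9*c^2*k + 6*c*k^2 + 16*k^3)/(c*(c + 7*k))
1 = 1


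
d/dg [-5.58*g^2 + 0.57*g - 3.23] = 0.57 - 11.16*g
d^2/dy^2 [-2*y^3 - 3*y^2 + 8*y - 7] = -12*y - 6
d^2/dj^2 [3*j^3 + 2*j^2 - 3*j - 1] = 18*j + 4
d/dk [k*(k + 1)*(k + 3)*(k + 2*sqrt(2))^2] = 5*k^4 + 16*k^3 + 16*sqrt(2)*k^3 + 33*k^2 + 48*sqrt(2)*k^2 + 24*sqrt(2)*k + 64*k + 24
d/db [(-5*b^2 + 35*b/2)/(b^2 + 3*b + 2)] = 5*(-13*b^2 - 8*b + 14)/(2*(b^4 + 6*b^3 + 13*b^2 + 12*b + 4))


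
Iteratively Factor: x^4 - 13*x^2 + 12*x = (x + 4)*(x^3 - 4*x^2 + 3*x) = (x - 3)*(x + 4)*(x^2 - x) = x*(x - 3)*(x + 4)*(x - 1)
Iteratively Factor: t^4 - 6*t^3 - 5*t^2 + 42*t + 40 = (t - 5)*(t^3 - t^2 - 10*t - 8) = (t - 5)*(t - 4)*(t^2 + 3*t + 2) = (t - 5)*(t - 4)*(t + 1)*(t + 2)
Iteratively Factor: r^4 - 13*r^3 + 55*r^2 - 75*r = (r - 5)*(r^3 - 8*r^2 + 15*r) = (r - 5)^2*(r^2 - 3*r) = r*(r - 5)^2*(r - 3)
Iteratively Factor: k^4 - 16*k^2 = (k)*(k^3 - 16*k) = k*(k + 4)*(k^2 - 4*k) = k*(k - 4)*(k + 4)*(k)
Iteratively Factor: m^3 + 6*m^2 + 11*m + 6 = (m + 1)*(m^2 + 5*m + 6) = (m + 1)*(m + 2)*(m + 3)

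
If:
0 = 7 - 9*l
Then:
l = 7/9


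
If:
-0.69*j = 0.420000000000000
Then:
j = -0.61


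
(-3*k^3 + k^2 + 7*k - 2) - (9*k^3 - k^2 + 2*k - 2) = -12*k^3 + 2*k^2 + 5*k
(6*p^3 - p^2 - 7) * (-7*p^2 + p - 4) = -42*p^5 + 13*p^4 - 25*p^3 + 53*p^2 - 7*p + 28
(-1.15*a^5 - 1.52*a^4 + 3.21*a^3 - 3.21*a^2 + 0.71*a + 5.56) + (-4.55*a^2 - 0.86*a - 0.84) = -1.15*a^5 - 1.52*a^4 + 3.21*a^3 - 7.76*a^2 - 0.15*a + 4.72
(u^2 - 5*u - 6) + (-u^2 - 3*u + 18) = 12 - 8*u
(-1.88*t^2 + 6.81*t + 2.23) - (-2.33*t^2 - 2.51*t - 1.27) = 0.45*t^2 + 9.32*t + 3.5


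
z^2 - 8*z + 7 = (z - 7)*(z - 1)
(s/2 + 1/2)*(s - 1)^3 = s^4/2 - s^3 + s - 1/2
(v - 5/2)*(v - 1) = v^2 - 7*v/2 + 5/2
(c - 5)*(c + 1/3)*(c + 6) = c^3 + 4*c^2/3 - 89*c/3 - 10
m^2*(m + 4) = m^3 + 4*m^2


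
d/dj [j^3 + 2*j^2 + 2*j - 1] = 3*j^2 + 4*j + 2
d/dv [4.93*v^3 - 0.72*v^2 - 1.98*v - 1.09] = 14.79*v^2 - 1.44*v - 1.98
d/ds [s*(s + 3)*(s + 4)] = 3*s^2 + 14*s + 12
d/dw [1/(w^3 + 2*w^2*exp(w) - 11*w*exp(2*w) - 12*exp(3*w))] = (-2*w^2*exp(w) - 3*w^2 + 22*w*exp(2*w) - 4*w*exp(w) + 36*exp(3*w) + 11*exp(2*w))/(w^3 + 2*w^2*exp(w) - 11*w*exp(2*w) - 12*exp(3*w))^2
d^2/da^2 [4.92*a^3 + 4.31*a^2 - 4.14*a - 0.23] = 29.52*a + 8.62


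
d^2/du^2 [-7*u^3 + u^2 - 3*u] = 2 - 42*u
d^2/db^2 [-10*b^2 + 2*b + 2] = -20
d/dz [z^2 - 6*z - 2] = 2*z - 6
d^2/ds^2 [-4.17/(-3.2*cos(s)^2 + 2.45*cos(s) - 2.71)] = (-170.8032*(1 - cos(s)^2)^2 + 98.0784*cos(s)^3 + 34.216935*cos(s)^2 - 223.843515*cos(s) + 148.53957)/(3.2*cos(s)^2 - 2.45*cos(s) + 2.71)^3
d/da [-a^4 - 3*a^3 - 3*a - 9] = -4*a^3 - 9*a^2 - 3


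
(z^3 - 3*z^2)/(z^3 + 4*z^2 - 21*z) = z/(z + 7)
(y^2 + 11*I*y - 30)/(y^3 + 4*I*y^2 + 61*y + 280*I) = (y + 6*I)/(y^2 - I*y + 56)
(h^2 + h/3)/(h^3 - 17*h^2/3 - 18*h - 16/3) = h/(h^2 - 6*h - 16)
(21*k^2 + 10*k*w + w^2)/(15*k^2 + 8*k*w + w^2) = (7*k + w)/(5*k + w)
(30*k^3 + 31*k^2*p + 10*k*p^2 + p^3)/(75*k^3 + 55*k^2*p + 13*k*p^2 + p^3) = (2*k + p)/(5*k + p)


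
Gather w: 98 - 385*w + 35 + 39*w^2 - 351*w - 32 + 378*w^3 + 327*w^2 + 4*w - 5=378*w^3 + 366*w^2 - 732*w + 96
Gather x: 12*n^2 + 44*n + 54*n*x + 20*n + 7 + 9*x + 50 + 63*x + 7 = 12*n^2 + 64*n + x*(54*n + 72) + 64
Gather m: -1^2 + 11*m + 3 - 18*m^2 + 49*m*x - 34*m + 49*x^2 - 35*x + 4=-18*m^2 + m*(49*x - 23) + 49*x^2 - 35*x + 6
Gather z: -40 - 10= -50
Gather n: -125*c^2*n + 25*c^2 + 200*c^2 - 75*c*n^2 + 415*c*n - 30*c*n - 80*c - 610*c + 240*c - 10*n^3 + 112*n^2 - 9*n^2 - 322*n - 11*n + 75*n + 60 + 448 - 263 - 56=225*c^2 - 450*c - 10*n^3 + n^2*(103 - 75*c) + n*(-125*c^2 + 385*c - 258) + 189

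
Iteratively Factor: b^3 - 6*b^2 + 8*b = (b)*(b^2 - 6*b + 8) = b*(b - 4)*(b - 2)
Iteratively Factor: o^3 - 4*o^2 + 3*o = (o)*(o^2 - 4*o + 3) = o*(o - 3)*(o - 1)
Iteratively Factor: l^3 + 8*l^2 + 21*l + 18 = (l + 3)*(l^2 + 5*l + 6) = (l + 3)^2*(l + 2)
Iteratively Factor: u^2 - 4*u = (u)*(u - 4)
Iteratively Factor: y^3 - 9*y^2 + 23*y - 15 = (y - 1)*(y^2 - 8*y + 15) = (y - 3)*(y - 1)*(y - 5)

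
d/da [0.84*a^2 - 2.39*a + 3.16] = 1.68*a - 2.39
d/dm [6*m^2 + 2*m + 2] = 12*m + 2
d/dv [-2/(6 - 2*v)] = -1/(v - 3)^2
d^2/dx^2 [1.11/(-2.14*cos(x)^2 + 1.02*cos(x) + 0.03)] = (-20.333424*(1 - cos(x)^2)^2 + 7.26872399999999*cos(x)^3 - 11.606604*cos(x)^2 - 14.503482*cos(x) + 22.785636)/(-2.14*cos(x)^2 + 1.02*cos(x) + 0.03)^3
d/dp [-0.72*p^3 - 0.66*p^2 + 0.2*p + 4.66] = -2.16*p^2 - 1.32*p + 0.2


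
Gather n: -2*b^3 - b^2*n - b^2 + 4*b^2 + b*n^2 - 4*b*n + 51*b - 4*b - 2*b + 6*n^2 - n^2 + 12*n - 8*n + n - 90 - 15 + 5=-2*b^3 + 3*b^2 + 45*b + n^2*(b + 5) + n*(-b^2 - 4*b + 5) - 100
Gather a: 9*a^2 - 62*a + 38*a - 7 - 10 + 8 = 9*a^2 - 24*a - 9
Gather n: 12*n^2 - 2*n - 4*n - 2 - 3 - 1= 12*n^2 - 6*n - 6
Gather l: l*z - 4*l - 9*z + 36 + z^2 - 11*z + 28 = l*(z - 4) + z^2 - 20*z + 64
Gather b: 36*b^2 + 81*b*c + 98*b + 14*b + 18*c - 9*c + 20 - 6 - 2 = 36*b^2 + b*(81*c + 112) + 9*c + 12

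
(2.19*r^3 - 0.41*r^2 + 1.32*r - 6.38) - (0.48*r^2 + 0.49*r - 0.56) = 2.19*r^3 - 0.89*r^2 + 0.83*r - 5.82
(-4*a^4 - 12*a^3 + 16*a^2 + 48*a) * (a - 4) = -4*a^5 + 4*a^4 + 64*a^3 - 16*a^2 - 192*a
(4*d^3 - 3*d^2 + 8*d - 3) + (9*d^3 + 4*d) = 13*d^3 - 3*d^2 + 12*d - 3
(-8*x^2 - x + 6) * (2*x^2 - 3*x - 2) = -16*x^4 + 22*x^3 + 31*x^2 - 16*x - 12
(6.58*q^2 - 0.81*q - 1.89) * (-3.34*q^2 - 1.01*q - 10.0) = -21.9772*q^4 - 3.9404*q^3 - 58.6693*q^2 + 10.0089*q + 18.9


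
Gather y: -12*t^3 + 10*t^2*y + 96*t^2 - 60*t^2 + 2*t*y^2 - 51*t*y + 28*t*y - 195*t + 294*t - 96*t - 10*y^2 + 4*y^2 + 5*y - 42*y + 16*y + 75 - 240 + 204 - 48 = -12*t^3 + 36*t^2 + 3*t + y^2*(2*t - 6) + y*(10*t^2 - 23*t - 21) - 9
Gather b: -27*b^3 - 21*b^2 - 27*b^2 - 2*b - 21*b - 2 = -27*b^3 - 48*b^2 - 23*b - 2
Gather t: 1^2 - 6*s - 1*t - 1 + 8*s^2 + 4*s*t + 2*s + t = 8*s^2 + 4*s*t - 4*s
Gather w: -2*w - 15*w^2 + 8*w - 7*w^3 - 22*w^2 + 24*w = -7*w^3 - 37*w^2 + 30*w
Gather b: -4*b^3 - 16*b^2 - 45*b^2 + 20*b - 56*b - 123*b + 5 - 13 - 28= -4*b^3 - 61*b^2 - 159*b - 36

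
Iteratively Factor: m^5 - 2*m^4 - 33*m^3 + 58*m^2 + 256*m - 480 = (m + 4)*(m^4 - 6*m^3 - 9*m^2 + 94*m - 120) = (m + 4)^2*(m^3 - 10*m^2 + 31*m - 30) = (m - 2)*(m + 4)^2*(m^2 - 8*m + 15) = (m - 5)*(m - 2)*(m + 4)^2*(m - 3)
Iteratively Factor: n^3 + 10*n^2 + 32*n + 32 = (n + 4)*(n^2 + 6*n + 8) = (n + 4)^2*(n + 2)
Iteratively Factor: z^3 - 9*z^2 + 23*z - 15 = (z - 1)*(z^2 - 8*z + 15) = (z - 3)*(z - 1)*(z - 5)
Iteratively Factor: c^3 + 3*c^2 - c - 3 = (c + 3)*(c^2 - 1) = (c - 1)*(c + 3)*(c + 1)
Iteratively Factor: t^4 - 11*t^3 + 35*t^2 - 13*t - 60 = (t + 1)*(t^3 - 12*t^2 + 47*t - 60) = (t - 3)*(t + 1)*(t^2 - 9*t + 20) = (t - 4)*(t - 3)*(t + 1)*(t - 5)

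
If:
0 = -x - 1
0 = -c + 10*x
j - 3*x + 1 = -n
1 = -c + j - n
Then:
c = -10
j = -13/2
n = 5/2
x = -1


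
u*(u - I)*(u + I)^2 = u^4 + I*u^3 + u^2 + I*u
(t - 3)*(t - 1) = t^2 - 4*t + 3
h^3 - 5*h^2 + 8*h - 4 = (h - 2)^2*(h - 1)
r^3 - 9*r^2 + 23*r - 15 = (r - 5)*(r - 3)*(r - 1)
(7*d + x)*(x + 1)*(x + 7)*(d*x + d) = 7*d^2*x^3 + 63*d^2*x^2 + 105*d^2*x + 49*d^2 + d*x^4 + 9*d*x^3 + 15*d*x^2 + 7*d*x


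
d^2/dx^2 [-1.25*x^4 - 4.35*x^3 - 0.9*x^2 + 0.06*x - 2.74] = -15.0*x^2 - 26.1*x - 1.8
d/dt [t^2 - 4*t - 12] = 2*t - 4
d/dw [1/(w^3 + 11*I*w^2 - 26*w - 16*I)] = (-3*w^2 - 22*I*w + 26)/(w^3 + 11*I*w^2 - 26*w - 16*I)^2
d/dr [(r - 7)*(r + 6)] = 2*r - 1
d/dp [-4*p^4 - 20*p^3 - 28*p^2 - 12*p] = -16*p^3 - 60*p^2 - 56*p - 12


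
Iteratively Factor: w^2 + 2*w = (w + 2)*(w)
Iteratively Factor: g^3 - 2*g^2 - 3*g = (g)*(g^2 - 2*g - 3) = g*(g - 3)*(g + 1)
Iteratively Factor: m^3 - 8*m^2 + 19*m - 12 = (m - 3)*(m^2 - 5*m + 4) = (m - 4)*(m - 3)*(m - 1)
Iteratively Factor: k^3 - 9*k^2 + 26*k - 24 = (k - 3)*(k^2 - 6*k + 8) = (k - 3)*(k - 2)*(k - 4)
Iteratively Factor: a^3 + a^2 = (a)*(a^2 + a) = a^2*(a + 1)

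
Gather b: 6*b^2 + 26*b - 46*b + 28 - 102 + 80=6*b^2 - 20*b + 6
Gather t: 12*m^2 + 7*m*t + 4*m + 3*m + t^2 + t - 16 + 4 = 12*m^2 + 7*m + t^2 + t*(7*m + 1) - 12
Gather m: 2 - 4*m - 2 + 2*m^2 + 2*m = 2*m^2 - 2*m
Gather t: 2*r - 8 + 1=2*r - 7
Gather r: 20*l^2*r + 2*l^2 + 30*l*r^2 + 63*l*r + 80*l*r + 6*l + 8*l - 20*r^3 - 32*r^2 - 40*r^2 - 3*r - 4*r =2*l^2 + 14*l - 20*r^3 + r^2*(30*l - 72) + r*(20*l^2 + 143*l - 7)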